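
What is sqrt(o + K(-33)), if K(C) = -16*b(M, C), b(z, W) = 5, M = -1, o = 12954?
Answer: sqrt(12874) ≈ 113.46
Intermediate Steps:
K(C) = -80 (K(C) = -16*5 = -80)
sqrt(o + K(-33)) = sqrt(12954 - 80) = sqrt(12874)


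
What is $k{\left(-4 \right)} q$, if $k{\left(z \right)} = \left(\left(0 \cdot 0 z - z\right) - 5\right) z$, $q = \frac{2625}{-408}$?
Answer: $- \frac{875}{34} \approx -25.735$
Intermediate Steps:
$q = - \frac{875}{136}$ ($q = 2625 \left(- \frac{1}{408}\right) = - \frac{875}{136} \approx -6.4338$)
$k{\left(z \right)} = z \left(-5 - z\right)$ ($k{\left(z \right)} = \left(\left(0 z - z\right) - 5\right) z = \left(\left(0 - z\right) - 5\right) z = \left(- z - 5\right) z = \left(-5 - z\right) z = z \left(-5 - z\right)$)
$k{\left(-4 \right)} q = \left(-1\right) \left(-4\right) \left(5 - 4\right) \left(- \frac{875}{136}\right) = \left(-1\right) \left(-4\right) 1 \left(- \frac{875}{136}\right) = 4 \left(- \frac{875}{136}\right) = - \frac{875}{34}$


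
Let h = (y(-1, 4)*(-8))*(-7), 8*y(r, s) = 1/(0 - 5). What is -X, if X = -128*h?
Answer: -896/5 ≈ -179.20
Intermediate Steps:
y(r, s) = -1/40 (y(r, s) = 1/(8*(0 - 5)) = (⅛)/(-5) = (⅛)*(-⅕) = -1/40)
h = -7/5 (h = -1/40*(-8)*(-7) = (⅕)*(-7) = -7/5 ≈ -1.4000)
X = 896/5 (X = -128*(-7/5) = 896/5 ≈ 179.20)
-X = -1*896/5 = -896/5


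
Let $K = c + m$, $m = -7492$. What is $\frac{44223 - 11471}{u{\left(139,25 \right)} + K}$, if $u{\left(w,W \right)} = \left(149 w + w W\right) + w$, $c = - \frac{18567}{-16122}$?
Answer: $\frac{176009248}{90466731} \approx 1.9456$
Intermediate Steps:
$c = \frac{6189}{5374}$ ($c = \left(-18567\right) \left(- \frac{1}{16122}\right) = \frac{6189}{5374} \approx 1.1517$)
$u{\left(w,W \right)} = 150 w + W w$ ($u{\left(w,W \right)} = \left(149 w + W w\right) + w = 150 w + W w$)
$K = - \frac{40255819}{5374}$ ($K = \frac{6189}{5374} - 7492 = - \frac{40255819}{5374} \approx -7490.9$)
$\frac{44223 - 11471}{u{\left(139,25 \right)} + K} = \frac{44223 - 11471}{139 \left(150 + 25\right) - \frac{40255819}{5374}} = \frac{32752}{139 \cdot 175 - \frac{40255819}{5374}} = \frac{32752}{24325 - \frac{40255819}{5374}} = \frac{32752}{\frac{90466731}{5374}} = 32752 \cdot \frac{5374}{90466731} = \frac{176009248}{90466731}$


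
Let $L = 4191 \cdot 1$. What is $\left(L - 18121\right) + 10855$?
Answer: $-3075$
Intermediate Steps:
$L = 4191$
$\left(L - 18121\right) + 10855 = \left(4191 - 18121\right) + 10855 = -13930 + 10855 = -3075$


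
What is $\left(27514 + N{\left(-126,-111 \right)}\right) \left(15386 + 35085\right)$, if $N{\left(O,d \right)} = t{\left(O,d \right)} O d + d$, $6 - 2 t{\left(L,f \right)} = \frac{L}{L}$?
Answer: $3147775328$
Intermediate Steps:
$t{\left(L,f \right)} = \frac{5}{2}$ ($t{\left(L,f \right)} = 3 - \frac{L \frac{1}{L}}{2} = 3 - \frac{1}{2} = \frac{5}{2}$)
$N{\left(O,d \right)} = d + \frac{5 O d}{2}$ ($N{\left(O,d \right)} = \frac{5 O}{2} d + d = \frac{5 O d}{2} + d = d + \frac{5 O d}{2}$)
$\left(27514 + N{\left(-126,-111 \right)}\right) \left(15386 + 35085\right) = \left(27514 + \frac{1}{2} \left(-111\right) \left(2 + 5 \left(-126\right)\right)\right) \left(15386 + 35085\right) = \left(27514 + \frac{1}{2} \left(-111\right) \left(2 - 630\right)\right) 50471 = \left(27514 + \frac{1}{2} \left(-111\right) \left(-628\right)\right) 50471 = \left(27514 + 34854\right) 50471 = 62368 \cdot 50471 = 3147775328$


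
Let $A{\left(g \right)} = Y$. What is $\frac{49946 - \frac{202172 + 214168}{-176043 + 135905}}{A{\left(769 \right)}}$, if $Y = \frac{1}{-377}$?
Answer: $- \frac{377970565388}{20069} \approx -1.8834 \cdot 10^{7}$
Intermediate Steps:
$Y = - \frac{1}{377} \approx -0.0026525$
$A{\left(g \right)} = - \frac{1}{377}$
$\frac{49946 - \frac{202172 + 214168}{-176043 + 135905}}{A{\left(769 \right)}} = \frac{49946 - \frac{202172 + 214168}{-176043 + 135905}}{- \frac{1}{377}} = \left(49946 - \frac{416340}{-40138}\right) \left(-377\right) = \left(49946 - 416340 \left(- \frac{1}{40138}\right)\right) \left(-377\right) = \left(49946 - - \frac{208170}{20069}\right) \left(-377\right) = \left(49946 + \frac{208170}{20069}\right) \left(-377\right) = \frac{1002574444}{20069} \left(-377\right) = - \frac{377970565388}{20069}$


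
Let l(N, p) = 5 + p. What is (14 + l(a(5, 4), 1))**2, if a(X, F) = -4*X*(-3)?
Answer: 400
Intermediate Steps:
a(X, F) = 12*X
(14 + l(a(5, 4), 1))**2 = (14 + (5 + 1))**2 = (14 + 6)**2 = 20**2 = 400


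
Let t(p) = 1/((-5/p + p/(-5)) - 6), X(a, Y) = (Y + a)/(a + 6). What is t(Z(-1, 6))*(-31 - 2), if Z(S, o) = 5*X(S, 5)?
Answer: 660/161 ≈ 4.0994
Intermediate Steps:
X(a, Y) = (Y + a)/(6 + a)
Z(S, o) = 5*(5 + S)/(6 + S) (Z(S, o) = 5*((5 + S)/(6 + S)) = 5*(5 + S)/(6 + S))
t(p) = 1/(-6 - 5/p - p/5) (t(p) = 1/((-5/p + p*(-⅕)) - 6) = 1/((-5/p - p/5) - 6) = 1/(-6 - 5/p - p/5))
t(Z(-1, 6))*(-31 - 2) = (-5*5*(5 - 1)/(6 - 1)/(25 + (5*(5 - 1)/(6 - 1))² + 30*(5*(5 - 1)/(6 - 1))))*(-31 - 2) = -5*5*4/5/(25 + (5*4/5)² + 30*(5*4/5))*(-33) = -5*5*(⅕)*4/(25 + (5*(⅕)*4)² + 30*(5*(⅕)*4))*(-33) = -5*4/(25 + 4² + 30*4)*(-33) = -5*4/(25 + 16 + 120)*(-33) = -5*4/161*(-33) = -5*4*1/161*(-33) = -20/161*(-33) = 660/161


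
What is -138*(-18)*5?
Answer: 12420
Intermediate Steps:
-138*(-18)*5 = -69*(-36)*5 = 2484*5 = 12420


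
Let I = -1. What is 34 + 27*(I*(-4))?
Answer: 142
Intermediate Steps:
34 + 27*(I*(-4)) = 34 + 27*(-1*(-4)) = 34 + 27*4 = 34 + 108 = 142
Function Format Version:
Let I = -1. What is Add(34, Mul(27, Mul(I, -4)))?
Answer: 142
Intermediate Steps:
Add(34, Mul(27, Mul(I, -4))) = Add(34, Mul(27, Mul(-1, -4))) = Add(34, Mul(27, 4)) = Add(34, 108) = 142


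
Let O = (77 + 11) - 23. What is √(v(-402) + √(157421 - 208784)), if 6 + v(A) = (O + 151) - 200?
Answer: √(10 + 3*I*√5707) ≈ 10.882 + 10.413*I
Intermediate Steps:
O = 65 (O = 88 - 23 = 65)
v(A) = 10 (v(A) = -6 + ((65 + 151) - 200) = -6 + (216 - 200) = -6 + 16 = 10)
√(v(-402) + √(157421 - 208784)) = √(10 + √(157421 - 208784)) = √(10 + √(-51363)) = √(10 + 3*I*√5707)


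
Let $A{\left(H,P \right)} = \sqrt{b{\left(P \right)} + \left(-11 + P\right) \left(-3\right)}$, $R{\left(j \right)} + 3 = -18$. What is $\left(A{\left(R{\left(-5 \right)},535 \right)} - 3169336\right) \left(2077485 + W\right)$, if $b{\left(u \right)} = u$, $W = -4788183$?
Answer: $8591112756528 - 2710698 i \sqrt{1037} \approx 8.5911 \cdot 10^{12} - 8.7291 \cdot 10^{7} i$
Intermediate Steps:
$R{\left(j \right)} = -21$ ($R{\left(j \right)} = -3 - 18 = -21$)
$A{\left(H,P \right)} = \sqrt{33 - 2 P}$ ($A{\left(H,P \right)} = \sqrt{P + \left(-11 + P\right) \left(-3\right)} = \sqrt{P - \left(-33 + 3 P\right)} = \sqrt{33 - 2 P}$)
$\left(A{\left(R{\left(-5 \right)},535 \right)} - 3169336\right) \left(2077485 + W\right) = \left(\sqrt{33 - 1070} - 3169336\right) \left(2077485 - 4788183\right) = \left(\sqrt{33 - 1070} - 3169336\right) \left(-2710698\right) = \left(\sqrt{-1037} - 3169336\right) \left(-2710698\right) = \left(i \sqrt{1037} - 3169336\right) \left(-2710698\right) = \left(-3169336 + i \sqrt{1037}\right) \left(-2710698\right) = 8591112756528 - 2710698 i \sqrt{1037}$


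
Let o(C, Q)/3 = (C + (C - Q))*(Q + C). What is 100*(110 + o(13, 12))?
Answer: 116000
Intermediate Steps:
o(C, Q) = 3*(C + Q)*(-Q + 2*C) (o(C, Q) = 3*((C + (C - Q))*(Q + C)) = 3*((-Q + 2*C)*(C + Q)) = 3*((C + Q)*(-Q + 2*C)) = 3*(C + Q)*(-Q + 2*C))
100*(110 + o(13, 12)) = 100*(110 + (-3*12² + 6*13² + 3*13*12)) = 100*(110 + (-3*144 + 6*169 + 468)) = 100*(110 + (-432 + 1014 + 468)) = 100*(110 + 1050) = 100*1160 = 116000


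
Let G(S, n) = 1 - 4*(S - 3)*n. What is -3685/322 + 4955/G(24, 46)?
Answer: -15830665/1243886 ≈ -12.727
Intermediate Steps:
G(S, n) = 1 - 4*n*(-3 + S) (G(S, n) = 1 - 4*(-3 + S)*n = 1 - 4*n*(-3 + S))
-3685/322 + 4955/G(24, 46) = -3685/322 + 4955/(1 + 12*46 - 4*24*46) = -3685*1/322 + 4955/(1 + 552 - 4416) = -3685/322 + 4955/(-3863) = -3685/322 + 4955*(-1/3863) = -3685/322 - 4955/3863 = -15830665/1243886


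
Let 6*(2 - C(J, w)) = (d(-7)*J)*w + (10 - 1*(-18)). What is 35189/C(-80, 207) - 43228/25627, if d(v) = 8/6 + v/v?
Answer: 1870546373/494908624 ≈ 3.7796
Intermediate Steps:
d(v) = 7/3 (d(v) = 8*(⅙) + 1 = 4/3 + 1 = 7/3)
C(J, w) = -8/3 - 7*J*w/18 (C(J, w) = 2 - ((7*J/3)*w + (10 - 1*(-18)))/6 = 2 - (7*J*w/3 + (10 + 18))/6 = 2 - (7*J*w/3 + 28)/6 = 2 - (28 + 7*J*w/3)/6 = 2 + (-14/3 - 7*J*w/18) = -8/3 - 7*J*w/18)
35189/C(-80, 207) - 43228/25627 = 35189/(-8/3 - 7/18*(-80)*207) - 43228/25627 = 35189/(-8/3 + 6440) - 43228*1/25627 = 35189/(19312/3) - 43228/25627 = 35189*(3/19312) - 43228/25627 = 105567/19312 - 43228/25627 = 1870546373/494908624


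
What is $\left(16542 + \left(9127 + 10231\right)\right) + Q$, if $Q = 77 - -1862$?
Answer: $37839$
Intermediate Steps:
$Q = 1939$ ($Q = 77 + 1862 = 1939$)
$\left(16542 + \left(9127 + 10231\right)\right) + Q = \left(16542 + \left(9127 + 10231\right)\right) + 1939 = \left(16542 + 19358\right) + 1939 = 35900 + 1939 = 37839$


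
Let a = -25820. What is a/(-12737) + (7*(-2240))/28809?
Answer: 544132220/366940233 ≈ 1.4829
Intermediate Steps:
a/(-12737) + (7*(-2240))/28809 = -25820/(-12737) + (7*(-2240))/28809 = -25820*(-1/12737) - 15680*1/28809 = 25820/12737 - 15680/28809 = 544132220/366940233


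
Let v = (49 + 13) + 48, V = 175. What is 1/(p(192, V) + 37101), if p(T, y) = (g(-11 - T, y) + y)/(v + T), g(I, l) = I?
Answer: 151/5602237 ≈ 2.6954e-5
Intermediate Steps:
v = 110 (v = 62 + 48 = 110)
p(T, y) = (-11 + y - T)/(110 + T) (p(T, y) = ((-11 - T) + y)/(110 + T) = (-11 + y - T)/(110 + T))
1/(p(192, V) + 37101) = 1/((-11 + 175 - 1*192)/(110 + 192) + 37101) = 1/((-11 + 175 - 192)/302 + 37101) = 1/((1/302)*(-28) + 37101) = 1/(-14/151 + 37101) = 1/(5602237/151) = 151/5602237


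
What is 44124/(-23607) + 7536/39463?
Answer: -521121020/310534347 ≈ -1.6781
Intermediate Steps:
44124/(-23607) + 7536/39463 = 44124*(-1/23607) + 7536*(1/39463) = -14708/7869 + 7536/39463 = -521121020/310534347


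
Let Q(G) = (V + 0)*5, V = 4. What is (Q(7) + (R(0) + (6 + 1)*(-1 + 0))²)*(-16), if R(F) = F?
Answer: -1104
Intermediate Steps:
Q(G) = 20 (Q(G) = (4 + 0)*5 = 4*5 = 20)
(Q(7) + (R(0) + (6 + 1)*(-1 + 0))²)*(-16) = (20 + (0 + (6 + 1)*(-1 + 0))²)*(-16) = (20 + (0 + 7*(-1))²)*(-16) = (20 + (0 - 7)²)*(-16) = (20 + (-7)²)*(-16) = (20 + 49)*(-16) = 69*(-16) = -1104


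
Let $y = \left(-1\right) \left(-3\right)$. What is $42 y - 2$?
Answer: $124$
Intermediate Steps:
$y = 3$
$42 y - 2 = 42 \cdot 3 - 2 = 126 - 2 = 124$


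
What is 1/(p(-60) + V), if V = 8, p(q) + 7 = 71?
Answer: 1/72 ≈ 0.013889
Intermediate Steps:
p(q) = 64 (p(q) = -7 + 71 = 64)
1/(p(-60) + V) = 1/(64 + 8) = 1/72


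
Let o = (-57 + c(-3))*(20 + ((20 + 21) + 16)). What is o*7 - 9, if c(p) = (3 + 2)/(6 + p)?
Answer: -89501/3 ≈ -29834.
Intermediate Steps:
c(p) = 5/(6 + p)
o = -12782/3 (o = (-57 + 5/(6 - 3))*(20 + ((20 + 21) + 16)) = (-57 + 5/3)*(20 + (41 + 16)) = (-57 + 5*(⅓))*(20 + 57) = (-57 + 5/3)*77 = -166/3*77 = -12782/3 ≈ -4260.7)
o*7 - 9 = -12782/3*7 - 9 = -89474/3 - 9 = -89501/3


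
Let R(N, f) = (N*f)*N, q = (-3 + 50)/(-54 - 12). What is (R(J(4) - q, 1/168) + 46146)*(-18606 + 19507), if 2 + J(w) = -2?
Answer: 4346689030051/104544 ≈ 4.1578e+7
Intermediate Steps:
q = -47/66 (q = 47/(-66) = 47*(-1/66) = -47/66 ≈ -0.71212)
J(w) = -4 (J(w) = -2 - 2 = -4)
R(N, f) = f*N**2
(R(J(4) - q, 1/168) + 46146)*(-18606 + 19507) = ((-4 - 1*(-47/66))**2/168 + 46146)*(-18606 + 19507) = ((-4 + 47/66)**2/168 + 46146)*901 = ((-217/66)**2/168 + 46146)*901 = ((1/168)*(47089/4356) + 46146)*901 = (6727/104544 + 46146)*901 = (4824294151/104544)*901 = 4346689030051/104544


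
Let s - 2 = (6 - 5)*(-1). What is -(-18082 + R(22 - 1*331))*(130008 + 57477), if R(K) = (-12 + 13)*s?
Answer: 3389916285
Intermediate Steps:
s = 1 (s = 2 + (6 - 5)*(-1) = 2 + 1*(-1) = 2 - 1 = 1)
R(K) = 1 (R(K) = (-12 + 13)*1 = 1*1 = 1)
-(-18082 + R(22 - 1*331))*(130008 + 57477) = -(-18082 + 1)*(130008 + 57477) = -(-18081)*187485 = -1*(-3389916285) = 3389916285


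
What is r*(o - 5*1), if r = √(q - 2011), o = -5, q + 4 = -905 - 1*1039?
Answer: -10*I*√3959 ≈ -629.21*I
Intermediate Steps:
q = -1948 (q = -4 + (-905 - 1*1039) = -4 + (-905 - 1039) = -4 - 1944 = -1948)
r = I*√3959 (r = √(-1948 - 2011) = √(-3959) = I*√3959 ≈ 62.921*I)
r*(o - 5*1) = (I*√3959)*(-5 - 5*1) = (I*√3959)*(-5 - 5) = (I*√3959)*(-10) = -10*I*√3959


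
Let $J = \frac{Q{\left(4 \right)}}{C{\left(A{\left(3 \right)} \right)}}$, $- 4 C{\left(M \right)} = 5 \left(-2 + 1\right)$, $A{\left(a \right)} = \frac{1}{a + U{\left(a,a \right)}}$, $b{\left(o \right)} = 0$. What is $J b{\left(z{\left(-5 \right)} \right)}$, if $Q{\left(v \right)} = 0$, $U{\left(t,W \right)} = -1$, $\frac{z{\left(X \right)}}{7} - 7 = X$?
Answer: $0$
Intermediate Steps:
$z{\left(X \right)} = 49 + 7 X$
$A{\left(a \right)} = \frac{1}{-1 + a}$ ($A{\left(a \right)} = \frac{1}{a - 1} = \frac{1}{-1 + a}$)
$C{\left(M \right)} = \frac{5}{4}$ ($C{\left(M \right)} = - \frac{5 \left(-2 + 1\right)}{4} = - \frac{5 \left(-1\right)}{4} = \left(- \frac{1}{4}\right) \left(-5\right) = \frac{5}{4}$)
$J = 0$ ($J = \frac{0}{\frac{5}{4}} = 0 \cdot \frac{4}{5} = 0$)
$J b{\left(z{\left(-5 \right)} \right)} = 0 \cdot 0 = 0$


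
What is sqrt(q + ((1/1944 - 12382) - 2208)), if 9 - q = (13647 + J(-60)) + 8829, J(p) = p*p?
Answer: I*sqrt(474223242)/108 ≈ 201.64*I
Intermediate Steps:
J(p) = p**2
q = -26067 (q = 9 - ((13647 + (-60)**2) + 8829) = 9 - ((13647 + 3600) + 8829) = 9 - (17247 + 8829) = 9 - 1*26076 = 9 - 26076 = -26067)
sqrt(q + ((1/1944 - 12382) - 2208)) = sqrt(-26067 + ((1/1944 - 12382) - 2208)) = sqrt(-26067 + (-24070607/1944 - 2208)) = sqrt(-26067 - 28362959/1944) = sqrt(-79037207/1944) = I*sqrt(474223242)/108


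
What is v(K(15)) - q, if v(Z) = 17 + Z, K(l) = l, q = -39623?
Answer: 39655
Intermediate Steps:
v(K(15)) - q = (17 + 15) - 1*(-39623) = 32 + 39623 = 39655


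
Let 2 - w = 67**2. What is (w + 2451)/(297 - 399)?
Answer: 1018/51 ≈ 19.961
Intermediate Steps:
w = -4487 (w = 2 - 1*67**2 = 2 - 1*4489 = 2 - 4489 = -4487)
(w + 2451)/(297 - 399) = (-4487 + 2451)/(297 - 399) = -2036/(-102) = -2036*(-1/102) = 1018/51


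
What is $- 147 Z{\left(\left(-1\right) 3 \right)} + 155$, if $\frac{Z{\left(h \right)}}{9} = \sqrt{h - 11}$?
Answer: $155 - 1323 i \sqrt{14} \approx 155.0 - 4950.2 i$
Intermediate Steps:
$Z{\left(h \right)} = 9 \sqrt{-11 + h}$ ($Z{\left(h \right)} = 9 \sqrt{h - 11} = 9 \sqrt{-11 + h}$)
$- 147 Z{\left(\left(-1\right) 3 \right)} + 155 = - 147 \cdot 9 \sqrt{-11 - 3} + 155 = - 147 \cdot 9 \sqrt{-14} + 155 = - 147 \cdot 9 i \sqrt{14} + 155 = - 1323 i \sqrt{14} + 155 = 155 - 1323 i \sqrt{14}$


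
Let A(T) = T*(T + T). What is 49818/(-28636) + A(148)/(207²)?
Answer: -440082797/613511982 ≈ -0.71732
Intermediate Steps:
A(T) = 2*T² (A(T) = T*(2*T) = 2*T²)
49818/(-28636) + A(148)/(207²) = 49818/(-28636) + (2*148²)/(207²) = 49818*(-1/28636) + (2*21904)/42849 = -24909/14318 + 43808*(1/42849) = -24909/14318 + 43808/42849 = -440082797/613511982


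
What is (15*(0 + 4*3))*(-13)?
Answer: -2340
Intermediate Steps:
(15*(0 + 4*3))*(-13) = (15*(0 + 12))*(-13) = (15*12)*(-13) = 180*(-13) = -2340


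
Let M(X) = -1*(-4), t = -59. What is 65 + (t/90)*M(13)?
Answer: 2807/45 ≈ 62.378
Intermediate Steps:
M(X) = 4
65 + (t/90)*M(13) = 65 - 59/90*4 = 65 - 118/45 = 2807/45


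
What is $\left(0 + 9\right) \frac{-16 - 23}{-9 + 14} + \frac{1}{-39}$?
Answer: $- \frac{13694}{195} \approx -70.226$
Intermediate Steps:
$\left(0 + 9\right) \frac{-16 - 23}{-9 + 14} + \frac{1}{-39} = 9 \left(- \frac{39}{5}\right) - \frac{1}{39} = - \frac{351}{5} - \frac{1}{39} = - \frac{13694}{195}$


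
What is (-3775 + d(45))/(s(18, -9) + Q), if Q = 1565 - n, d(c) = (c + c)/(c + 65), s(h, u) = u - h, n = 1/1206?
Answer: -50068296/20403097 ≈ -2.4540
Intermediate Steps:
n = 1/1206 ≈ 0.00082919
d(c) = 2*c/(65 + c) (d(c) = (2*c)/(65 + c) = 2*c/(65 + c))
Q = 1887389/1206 (Q = 1565 - 1*1/1206 = 1565 - 1/1206 = 1887389/1206 ≈ 1565.0)
(-3775 + d(45))/(s(18, -9) + Q) = (-3775 + 2*45/(65 + 45))/((-9 - 1*18) + 1887389/1206) = (-3775 + 2*45/110)/((-9 - 18) + 1887389/1206) = (-3775 + 2*45*(1/110))/(-27 + 1887389/1206) = (-3775 + 9/11)/(1854827/1206) = -41516/11*1206/1854827 = -50068296/20403097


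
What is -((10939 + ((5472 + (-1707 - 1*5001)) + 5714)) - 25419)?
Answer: 10002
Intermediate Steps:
-((10939 + ((5472 + (-1707 - 1*5001)) + 5714)) - 25419) = -((10939 + ((5472 + (-1707 - 5001)) + 5714)) - 25419) = -((10939 + ((5472 - 6708) + 5714)) - 25419) = -((10939 + (-1236 + 5714)) - 25419) = -((10939 + 4478) - 25419) = -(15417 - 25419) = -1*(-10002) = 10002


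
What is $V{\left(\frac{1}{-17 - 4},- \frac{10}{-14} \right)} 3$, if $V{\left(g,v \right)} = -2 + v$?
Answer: $- \frac{27}{7} \approx -3.8571$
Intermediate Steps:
$V{\left(\frac{1}{-17 - 4},- \frac{10}{-14} \right)} 3 = \left(-2 - \frac{10}{-14}\right) 3 = \left(-2 - - \frac{5}{7}\right) 3 = \left(-2 + \frac{5}{7}\right) 3 = \left(- \frac{9}{7}\right) 3 = - \frac{27}{7}$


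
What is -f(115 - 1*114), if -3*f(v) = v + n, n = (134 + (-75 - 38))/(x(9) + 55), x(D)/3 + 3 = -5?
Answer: 52/93 ≈ 0.55914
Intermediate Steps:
x(D) = -24 (x(D) = -9 + 3*(-5) = -9 - 15 = -24)
n = 21/31 (n = (134 + (-75 - 38))/(-24 + 55) = (134 - 113)/31 = 21*(1/31) = 21/31 ≈ 0.67742)
f(v) = -7/31 - v/3 (f(v) = -(v + 21/31)/3 = -(21/31 + v)/3 = -7/31 - v/3)
-f(115 - 1*114) = -(-7/31 - (115 - 1*114)/3) = -(-7/31 - (115 - 114)/3) = -(-7/31 - ⅓*1) = -(-7/31 - ⅓) = -1*(-52/93) = 52/93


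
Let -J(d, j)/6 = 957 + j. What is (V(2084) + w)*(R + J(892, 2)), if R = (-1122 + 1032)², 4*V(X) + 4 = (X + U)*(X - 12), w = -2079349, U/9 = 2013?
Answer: 19670665728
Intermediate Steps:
U = 18117 (U = 9*2013 = 18117)
V(X) = -1 + (-12 + X)*(18117 + X)/4 (V(X) = -1 + ((X + 18117)*(X - 12))/4 = -1 + ((18117 + X)*(-12 + X))/4 = -1 + ((-12 + X)*(18117 + X))/4 = -1 + (-12 + X)*(18117 + X)/4)
J(d, j) = -5742 - 6*j (J(d, j) = -6*(957 + j) = -5742 - 6*j)
R = 8100 (R = (-90)² = 8100)
(V(2084) + w)*(R + J(892, 2)) = ((-54352 + (¼)*2084² + (18105/4)*2084) - 2079349)*(8100 + (-5742 - 6*2)) = ((-54352 + (¼)*4343056 + 9432705) - 2079349)*(8100 + (-5742 - 12)) = ((-54352 + 1085764 + 9432705) - 2079349)*(8100 - 5754) = (10464117 - 2079349)*2346 = 8384768*2346 = 19670665728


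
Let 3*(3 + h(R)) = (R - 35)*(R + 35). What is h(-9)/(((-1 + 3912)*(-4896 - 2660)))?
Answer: 1153/88654548 ≈ 1.3006e-5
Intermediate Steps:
h(R) = -3 + (-35 + R)*(35 + R)/3 (h(R) = -3 + ((R - 35)*(R + 35))/3 = -3 + ((-35 + R)*(35 + R))/3 = -3 + (-35 + R)*(35 + R)/3)
h(-9)/(((-1 + 3912)*(-4896 - 2660))) = (-1234/3 + (1/3)*(-9)**2)/(((-1 + 3912)*(-4896 - 2660))) = (-1234/3 + (1/3)*81)/((3911*(-7556))) = (-1234/3 + 27)/(-29551516) = -1153/3*(-1/29551516) = 1153/88654548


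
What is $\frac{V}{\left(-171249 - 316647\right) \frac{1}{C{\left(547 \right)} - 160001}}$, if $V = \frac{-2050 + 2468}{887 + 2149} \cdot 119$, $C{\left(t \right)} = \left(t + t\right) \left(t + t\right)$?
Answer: $- \frac{2344283935}{67329648} \approx -34.818$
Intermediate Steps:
$C{\left(t \right)} = 4 t^{2}$ ($C{\left(t \right)} = 2 t 2 t = 4 t^{2}$)
$V = \frac{2261}{138}$ ($V = \frac{418}{3036} \cdot 119 = 418 \cdot \frac{1}{3036} \cdot 119 = \frac{19}{138} \cdot 119 = \frac{2261}{138} \approx 16.384$)
$\frac{V}{\left(-171249 - 316647\right) \frac{1}{C{\left(547 \right)} - 160001}} = \frac{2261}{138 \frac{-171249 - 316647}{4 \cdot 547^{2} - 160001}} = \frac{2261}{138 \left(- \frac{487896}{4 \cdot 299209 - 160001}\right)} = \frac{2261}{138 \left(- \frac{487896}{1196836 - 160001}\right)} = \frac{2261}{138 \left(- \frac{487896}{1036835}\right)} = \frac{2261}{138} \left(- \frac{1036835}{487896}\right) = - \frac{2344283935}{67329648}$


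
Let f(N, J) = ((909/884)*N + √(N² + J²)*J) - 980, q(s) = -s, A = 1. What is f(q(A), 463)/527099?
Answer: -867229/465955516 + 463*√214370/527099 ≈ 0.40484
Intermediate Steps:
f(N, J) = -980 + 909*N/884 + J*√(J² + N²) (f(N, J) = ((909*(1/884))*N + √(J² + N²)*J) - 980 = (909*N/884 + J*√(J² + N²)) - 980 = -980 + 909*N/884 + J*√(J² + N²))
f(q(A), 463)/527099 = (-980 + 909*(-1*1)/884 + 463*√(463² + (-1*1)²))/527099 = (-980 + (909/884)*(-1) + 463*√(214369 + (-1)²))*(1/527099) = (-980 - 909/884 + 463*√(214369 + 1))*(1/527099) = (-980 - 909/884 + 463*√214370)*(1/527099) = (-867229/884 + 463*√214370)*(1/527099) = -867229/465955516 + 463*√214370/527099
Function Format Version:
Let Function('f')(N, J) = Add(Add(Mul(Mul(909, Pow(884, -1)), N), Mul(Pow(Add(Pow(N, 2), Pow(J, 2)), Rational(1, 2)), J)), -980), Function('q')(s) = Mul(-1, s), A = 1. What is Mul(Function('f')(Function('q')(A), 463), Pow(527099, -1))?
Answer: Add(Rational(-867229, 465955516), Mul(Rational(463, 527099), Pow(214370, Rational(1, 2)))) ≈ 0.40484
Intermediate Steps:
Function('f')(N, J) = Add(-980, Mul(Rational(909, 884), N), Mul(J, Pow(Add(Pow(J, 2), Pow(N, 2)), Rational(1, 2)))) (Function('f')(N, J) = Add(Add(Mul(Mul(909, Rational(1, 884)), N), Mul(Pow(Add(Pow(J, 2), Pow(N, 2)), Rational(1, 2)), J)), -980) = Add(Add(Mul(Rational(909, 884), N), Mul(J, Pow(Add(Pow(J, 2), Pow(N, 2)), Rational(1, 2)))), -980) = Add(-980, Mul(Rational(909, 884), N), Mul(J, Pow(Add(Pow(J, 2), Pow(N, 2)), Rational(1, 2)))))
Mul(Function('f')(Function('q')(A), 463), Pow(527099, -1)) = Mul(Add(-980, Mul(Rational(909, 884), Mul(-1, 1)), Mul(463, Pow(Add(Pow(463, 2), Pow(Mul(-1, 1), 2)), Rational(1, 2)))), Pow(527099, -1)) = Mul(Add(-980, Mul(Rational(909, 884), -1), Mul(463, Pow(Add(214369, Pow(-1, 2)), Rational(1, 2)))), Rational(1, 527099)) = Mul(Add(-980, Rational(-909, 884), Mul(463, Pow(Add(214369, 1), Rational(1, 2)))), Rational(1, 527099)) = Mul(Add(-980, Rational(-909, 884), Mul(463, Pow(214370, Rational(1, 2)))), Rational(1, 527099)) = Mul(Add(Rational(-867229, 884), Mul(463, Pow(214370, Rational(1, 2)))), Rational(1, 527099)) = Add(Rational(-867229, 465955516), Mul(Rational(463, 527099), Pow(214370, Rational(1, 2))))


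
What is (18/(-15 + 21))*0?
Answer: 0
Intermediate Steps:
(18/(-15 + 21))*0 = (18/6)*0 = ((⅙)*18)*0 = 3*0 = 0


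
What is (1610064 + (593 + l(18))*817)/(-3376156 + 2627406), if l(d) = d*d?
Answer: -2359253/748750 ≈ -3.1509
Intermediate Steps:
l(d) = d²
(1610064 + (593 + l(18))*817)/(-3376156 + 2627406) = (1610064 + (593 + 18²)*817)/(-3376156 + 2627406) = (1610064 + (593 + 324)*817)/(-748750) = (1610064 + 917*817)*(-1/748750) = (1610064 + 749189)*(-1/748750) = 2359253*(-1/748750) = -2359253/748750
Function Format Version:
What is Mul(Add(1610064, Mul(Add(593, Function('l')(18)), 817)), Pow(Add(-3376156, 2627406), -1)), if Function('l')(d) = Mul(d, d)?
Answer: Rational(-2359253, 748750) ≈ -3.1509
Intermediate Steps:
Function('l')(d) = Pow(d, 2)
Mul(Add(1610064, Mul(Add(593, Function('l')(18)), 817)), Pow(Add(-3376156, 2627406), -1)) = Mul(Add(1610064, Mul(Add(593, Pow(18, 2)), 817)), Pow(Add(-3376156, 2627406), -1)) = Mul(Add(1610064, Mul(Add(593, 324), 817)), Pow(-748750, -1)) = Mul(Add(1610064, Mul(917, 817)), Rational(-1, 748750)) = Mul(Add(1610064, 749189), Rational(-1, 748750)) = Mul(2359253, Rational(-1, 748750)) = Rational(-2359253, 748750)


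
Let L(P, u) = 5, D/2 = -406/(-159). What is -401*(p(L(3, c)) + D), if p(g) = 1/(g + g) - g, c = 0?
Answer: -131929/1590 ≈ -82.974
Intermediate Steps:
D = 812/159 (D = 2*(-406/(-159)) = 2*(-406*(-1/159)) = 2*(406/159) = 812/159 ≈ 5.1069)
p(g) = 1/(2*g) - g
-401*(p(L(3, c)) + D) = -401*(((½)/5 - 1*5) + 812/159) = -401*(((½)*(⅕) - 5) + 812/159) = -401*((⅒ - 5) + 812/159) = -401*(-49/10 + 812/159) = -401*329/1590 = -131929/1590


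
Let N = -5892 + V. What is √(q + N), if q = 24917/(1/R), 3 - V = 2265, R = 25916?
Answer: √645740818 ≈ 25411.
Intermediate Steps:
V = -2262 (V = 3 - 1*2265 = 3 - 2265 = -2262)
N = -8154 (N = -5892 - 2262 = -8154)
q = 645748972 (q = 24917/(1/25916) = 24917*25916 = 645748972)
√(q + N) = √(645748972 - 8154) = √645740818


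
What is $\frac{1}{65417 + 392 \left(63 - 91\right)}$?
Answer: $\frac{1}{54441} \approx 1.8369 \cdot 10^{-5}$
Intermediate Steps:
$\frac{1}{65417 + 392 \left(63 - 91\right)} = \frac{1}{65417 + 392 \left(-28\right)} = \frac{1}{65417 - 10976} = \frac{1}{54441}$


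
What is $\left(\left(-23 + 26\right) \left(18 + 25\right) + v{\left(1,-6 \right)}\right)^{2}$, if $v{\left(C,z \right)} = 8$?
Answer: $18769$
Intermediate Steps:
$\left(\left(-23 + 26\right) \left(18 + 25\right) + v{\left(1,-6 \right)}\right)^{2} = \left(\left(-23 + 26\right) \left(18 + 25\right) + 8\right)^{2} = \left(3 \cdot 43 + 8\right)^{2} = \left(129 + 8\right)^{2} = 137^{2} = 18769$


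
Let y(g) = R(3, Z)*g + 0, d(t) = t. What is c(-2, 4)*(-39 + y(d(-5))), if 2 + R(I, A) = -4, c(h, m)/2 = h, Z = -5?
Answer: 36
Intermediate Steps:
c(h, m) = 2*h
R(I, A) = -6 (R(I, A) = -2 - 4 = -6)
y(g) = -6*g (y(g) = -6*g + 0 = -6*g)
c(-2, 4)*(-39 + y(d(-5))) = (2*(-2))*(-39 - 6*(-5)) = -4*(-39 + 30) = -4*(-9) = 36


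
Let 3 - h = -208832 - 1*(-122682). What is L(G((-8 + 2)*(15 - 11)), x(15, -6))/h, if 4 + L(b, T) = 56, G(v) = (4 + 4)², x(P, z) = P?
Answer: 52/86153 ≈ 0.00060358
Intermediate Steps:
G(v) = 64 (G(v) = 8² = 64)
L(b, T) = 52 (L(b, T) = -4 + 56 = 52)
h = 86153 (h = 3 - (-208832 - 1*(-122682)) = 3 - (-208832 + 122682) = 3 - 1*(-86150) = 3 + 86150 = 86153)
L(G((-8 + 2)*(15 - 11)), x(15, -6))/h = 52/86153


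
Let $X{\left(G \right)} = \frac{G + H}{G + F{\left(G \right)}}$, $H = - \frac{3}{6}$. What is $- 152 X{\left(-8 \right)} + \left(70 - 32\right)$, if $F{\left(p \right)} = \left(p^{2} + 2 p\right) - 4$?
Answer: $\frac{665}{9} \approx 73.889$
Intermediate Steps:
$F{\left(p \right)} = -4 + p^{2} + 2 p$
$H = - \frac{1}{2}$ ($H = \left(-3\right) \frac{1}{6} = - \frac{1}{2} \approx -0.5$)
$X{\left(G \right)} = \frac{- \frac{1}{2} + G}{-4 + G^{2} + 3 G}$ ($X{\left(G \right)} = \frac{G - \frac{1}{2}}{G + \left(-4 + G^{2} + 2 G\right)} = \frac{- \frac{1}{2} + G}{-4 + G^{2} + 3 G}$)
$- 152 X{\left(-8 \right)} + \left(70 - 32\right) = - 152 \frac{- \frac{1}{2} - 8}{-4 + \left(-8\right)^{2} + 3 \left(-8\right)} + \left(70 - 32\right) = - 152 \frac{1}{-4 + 64 - 24} \left(- \frac{17}{2}\right) + \left(70 - 32\right) = - 152 \cdot \frac{1}{36} \left(- \frac{17}{2}\right) + 38 = \left(-152\right) \left(- \frac{17}{72}\right) + 38 = \frac{323}{9} + 38 = \frac{665}{9}$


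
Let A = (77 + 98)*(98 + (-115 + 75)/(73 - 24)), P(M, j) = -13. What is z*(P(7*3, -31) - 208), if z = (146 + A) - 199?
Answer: -26228059/7 ≈ -3.7469e+6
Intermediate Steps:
A = 119050/7 (A = 175*(98 - 40/49) = 175*(4762/49) = 119050/7 ≈ 17007.)
z = 118679/7 (z = (146 + 119050/7) - 199 = 120072/7 - 199 = 118679/7 ≈ 16954.)
z*(P(7*3, -31) - 208) = 118679*(-13 - 208)/7 = (118679/7)*(-221) = -26228059/7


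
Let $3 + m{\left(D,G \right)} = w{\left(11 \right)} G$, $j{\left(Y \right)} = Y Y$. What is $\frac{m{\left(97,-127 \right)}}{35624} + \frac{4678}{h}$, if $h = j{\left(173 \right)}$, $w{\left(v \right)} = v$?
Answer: $\frac{15593559}{133273837} \approx 0.117$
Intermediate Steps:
$j{\left(Y \right)} = Y^{2}$
$h = 29929$ ($h = 173^{2} = 29929$)
$m{\left(D,G \right)} = -3 + 11 G$
$\frac{m{\left(97,-127 \right)}}{35624} + \frac{4678}{h} = \frac{-3 + 11 \left(-127\right)}{35624} + \frac{4678}{29929} = \left(-3 - 1397\right) \frac{1}{35624} + 4678 \cdot \frac{1}{29929} = \left(-1400\right) \frac{1}{35624} + \frac{4678}{29929} = - \frac{175}{4453} + \frac{4678}{29929} = \frac{15593559}{133273837}$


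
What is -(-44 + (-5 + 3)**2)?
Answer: 40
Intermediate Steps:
-(-44 + (-5 + 3)**2) = -(-44 + (-2)**2) = -(-44 + 4) = -1*(-40) = 40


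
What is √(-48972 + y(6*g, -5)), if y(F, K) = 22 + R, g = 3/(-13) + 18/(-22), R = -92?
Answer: I*√49042 ≈ 221.45*I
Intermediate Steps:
g = -150/143 (g = 3*(-1/13) + 18*(-1/22) = -3/13 - 9/11 = -150/143 ≈ -1.0490)
y(F, K) = -70 (y(F, K) = 22 - 92 = -70)
√(-48972 + y(6*g, -5)) = √(-48972 - 70) = √(-49042) = I*√49042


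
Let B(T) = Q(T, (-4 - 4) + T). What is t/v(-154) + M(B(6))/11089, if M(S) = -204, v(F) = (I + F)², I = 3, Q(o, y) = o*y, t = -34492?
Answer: -387133192/252840289 ≈ -1.5311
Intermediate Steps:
B(T) = T*(-8 + T) (B(T) = T*((-4 - 4) + T) = T*(-8 + T))
v(F) = (3 + F)²
t/v(-154) + M(B(6))/11089 = -34492/(3 - 154)² - 204/11089 = -34492/((-151)²) - 204*1/11089 = -34492/22801 - 204/11089 = -387133192/252840289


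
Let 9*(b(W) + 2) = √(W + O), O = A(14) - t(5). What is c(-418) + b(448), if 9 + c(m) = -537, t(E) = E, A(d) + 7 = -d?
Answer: -548 + √422/9 ≈ -545.72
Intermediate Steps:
A(d) = -7 - d
c(m) = -546 (c(m) = -9 - 537 = -546)
O = -26 (O = (-7 - 1*14) - 1*5 = (-7 - 14) - 5 = -21 - 5 = -26)
b(W) = -2 + √(-26 + W)/9 (b(W) = -2 + √(W - 26)/9 = -2 + √(-26 + W)/9)
c(-418) + b(448) = -546 + (-2 + √(-26 + 448)/9) = -546 + (-2 + √422/9) = -548 + √422/9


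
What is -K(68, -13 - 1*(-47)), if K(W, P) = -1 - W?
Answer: 69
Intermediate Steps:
-K(68, -13 - 1*(-47)) = -(-1 - 1*68) = -(-1 - 68) = -1*(-69) = 69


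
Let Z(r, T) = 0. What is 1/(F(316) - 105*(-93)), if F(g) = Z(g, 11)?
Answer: 1/9765 ≈ 0.00010241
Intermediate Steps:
F(g) = 0
1/(F(316) - 105*(-93)) = 1/(0 - 105*(-93)) = 1/(0 + 9765) = 1/9765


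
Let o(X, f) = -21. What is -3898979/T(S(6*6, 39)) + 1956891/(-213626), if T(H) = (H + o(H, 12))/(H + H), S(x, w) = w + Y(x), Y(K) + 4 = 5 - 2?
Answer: -63302203144051/3631642 ≈ -1.7431e+7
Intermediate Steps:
Y(K) = -1 (Y(K) = -4 + (5 - 2) = -4 + 3 = -1)
S(x, w) = -1 + w (S(x, w) = w - 1 = -1 + w)
T(H) = (-21 + H)/(2*H) (T(H) = (H - 21)/(H + H) = (-21 + H)/((2*H)) = (-21 + H)*(1/(2*H)) = (-21 + H)/(2*H))
-3898979/T(S(6*6, 39)) + 1956891/(-213626) = -3898979*2*(-1 + 39)/(-21 + (-1 + 39)) + 1956891/(-213626) = -3898979*76/(-21 + 38) + 1956891*(-1/213626) = -3898979/((½)*(1/38)*17) - 1956891/213626 = -3898979/17/76 - 1956891/213626 = -3898979*76/17 - 1956891/213626 = -296322404/17 - 1956891/213626 = -63302203144051/3631642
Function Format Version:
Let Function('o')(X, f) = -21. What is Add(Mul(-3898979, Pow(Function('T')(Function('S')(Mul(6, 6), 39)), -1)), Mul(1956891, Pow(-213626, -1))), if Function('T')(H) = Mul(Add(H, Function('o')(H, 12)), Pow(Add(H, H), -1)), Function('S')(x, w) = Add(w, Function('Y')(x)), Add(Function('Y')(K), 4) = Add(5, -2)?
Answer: Rational(-63302203144051, 3631642) ≈ -1.7431e+7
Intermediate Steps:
Function('Y')(K) = -1 (Function('Y')(K) = Add(-4, Add(5, -2)) = Add(-4, 3) = -1)
Function('S')(x, w) = Add(-1, w) (Function('S')(x, w) = Add(w, -1) = Add(-1, w))
Function('T')(H) = Mul(Rational(1, 2), Pow(H, -1), Add(-21, H)) (Function('T')(H) = Mul(Add(H, -21), Pow(Add(H, H), -1)) = Mul(Add(-21, H), Pow(Mul(2, H), -1)) = Mul(Add(-21, H), Mul(Rational(1, 2), Pow(H, -1))) = Mul(Rational(1, 2), Pow(H, -1), Add(-21, H)))
Add(Mul(-3898979, Pow(Function('T')(Function('S')(Mul(6, 6), 39)), -1)), Mul(1956891, Pow(-213626, -1))) = Add(Mul(-3898979, Pow(Mul(Rational(1, 2), Pow(Add(-1, 39), -1), Add(-21, Add(-1, 39))), -1)), Mul(1956891, Pow(-213626, -1))) = Add(Mul(-3898979, Pow(Mul(Rational(1, 2), Pow(38, -1), Add(-21, 38)), -1)), Mul(1956891, Rational(-1, 213626))) = Add(Mul(-3898979, Pow(Mul(Rational(1, 2), Rational(1, 38), 17), -1)), Rational(-1956891, 213626)) = Add(Mul(-3898979, Pow(Rational(17, 76), -1)), Rational(-1956891, 213626)) = Add(Mul(-3898979, Rational(76, 17)), Rational(-1956891, 213626)) = Add(Rational(-296322404, 17), Rational(-1956891, 213626)) = Rational(-63302203144051, 3631642)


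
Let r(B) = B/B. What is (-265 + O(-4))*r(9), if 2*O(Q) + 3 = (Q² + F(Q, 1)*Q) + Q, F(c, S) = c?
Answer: -505/2 ≈ -252.50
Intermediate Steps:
r(B) = 1
O(Q) = -3/2 + Q² + Q/2 (O(Q) = -3/2 + ((Q² + Q*Q) + Q)/2 = -3/2 + ((Q² + Q²) + Q)/2 = -3/2 + (2*Q² + Q)/2 = -3/2 + (Q + 2*Q²)/2 = -3/2 + (Q² + Q/2) = -3/2 + Q² + Q/2)
(-265 + O(-4))*r(9) = (-265 + (-3/2 + (-4)² + (½)*(-4)))*1 = (-265 + (-3/2 + 16 - 2))*1 = (-265 + 25/2)*1 = -505/2*1 = -505/2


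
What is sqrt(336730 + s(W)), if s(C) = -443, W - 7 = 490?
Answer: 7*sqrt(6863) ≈ 579.90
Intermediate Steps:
W = 497 (W = 7 + 490 = 497)
sqrt(336730 + s(W)) = sqrt(336730 - 443) = sqrt(336287) = 7*sqrt(6863)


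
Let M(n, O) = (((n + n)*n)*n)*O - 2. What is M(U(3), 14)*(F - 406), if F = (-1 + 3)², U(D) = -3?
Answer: 304716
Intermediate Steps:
M(n, O) = -2 + 2*O*n³ (M(n, O) = (((2*n)*n)*n)*O - 2 = ((2*n²)*n)*O - 2 = (2*n³)*O - 2 = 2*O*n³ - 2 = -2 + 2*O*n³)
F = 4 (F = 2² = 4)
M(U(3), 14)*(F - 406) = (-2 + 2*14*(-3)³)*(4 - 406) = (-2 + 2*14*(-27))*(-402) = (-2 - 756)*(-402) = -758*(-402) = 304716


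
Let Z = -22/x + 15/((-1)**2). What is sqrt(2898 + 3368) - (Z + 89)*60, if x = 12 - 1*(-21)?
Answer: -6200 + sqrt(6266) ≈ -6120.8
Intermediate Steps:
x = 33 (x = 12 + 21 = 33)
Z = 43/3 (Z = -22/33 + 15/((-1)**2) = -22*1/33 + 15/1 = -2/3 + 15*1 = -2/3 + 15 = 43/3 ≈ 14.333)
sqrt(2898 + 3368) - (Z + 89)*60 = sqrt(2898 + 3368) - (43/3 + 89)*60 = sqrt(6266) - 310*60/3 = sqrt(6266) - 1*6200 = sqrt(6266) - 6200 = -6200 + sqrt(6266)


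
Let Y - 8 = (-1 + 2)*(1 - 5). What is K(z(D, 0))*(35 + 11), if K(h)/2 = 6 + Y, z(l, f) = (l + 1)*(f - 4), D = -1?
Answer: 920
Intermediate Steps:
Y = 4 (Y = 8 + (-1 + 2)*(1 - 5) = 8 + 1*(-4) = 8 - 4 = 4)
z(l, f) = (1 + l)*(-4 + f)
K(h) = 20 (K(h) = 2*(6 + 4) = 2*10 = 20)
K(z(D, 0))*(35 + 11) = 20*(35 + 11) = 20*46 = 920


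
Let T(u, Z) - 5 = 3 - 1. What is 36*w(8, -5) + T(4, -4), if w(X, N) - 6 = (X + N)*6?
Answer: 871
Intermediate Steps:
T(u, Z) = 7 (T(u, Z) = 5 + (3 - 1) = 5 + 2 = 7)
w(X, N) = 6 + 6*N + 6*X (w(X, N) = 6 + (X + N)*6 = 6 + (N + X)*6 = 6 + (6*N + 6*X) = 6 + 6*N + 6*X)
36*w(8, -5) + T(4, -4) = 36*(6 + 6*(-5) + 6*8) + 7 = 36*(6 - 30 + 48) + 7 = 36*24 + 7 = 864 + 7 = 871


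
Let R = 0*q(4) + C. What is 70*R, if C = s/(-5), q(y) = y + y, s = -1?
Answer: 14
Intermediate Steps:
q(y) = 2*y
C = 1/5 (C = -1/(-5) = -1*(-1/5) = 1/5 ≈ 0.20000)
R = 1/5 (R = 0*(2*4) + 1/5 = 0*8 + 1/5 = 0 + 1/5 = 1/5 ≈ 0.20000)
70*R = 70*(1/5) = 14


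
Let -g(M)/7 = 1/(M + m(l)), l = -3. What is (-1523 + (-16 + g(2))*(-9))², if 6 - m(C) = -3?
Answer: 228191236/121 ≈ 1.8859e+6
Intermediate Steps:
m(C) = 9 (m(C) = 6 - 1*(-3) = 6 + 3 = 9)
g(M) = -7/(9 + M) (g(M) = -7/(M + 9) = -7/(9 + M))
(-1523 + (-16 + g(2))*(-9))² = (-1523 + (-16 - 7/(9 + 2))*(-9))² = (-1523 + (-16 - 7/11)*(-9))² = (-1523 - 183/11*(-9))² = (-1523 + 1647/11)² = (-15106/11)² = 228191236/121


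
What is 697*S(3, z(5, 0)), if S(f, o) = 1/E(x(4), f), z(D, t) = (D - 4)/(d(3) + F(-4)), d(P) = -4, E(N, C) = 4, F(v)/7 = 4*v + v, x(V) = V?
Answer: 697/4 ≈ 174.25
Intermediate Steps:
F(v) = 35*v (F(v) = 7*(4*v + v) = 7*(5*v) = 35*v)
z(D, t) = 1/36 - D/144 (z(D, t) = (D - 4)/(-4 + 35*(-4)) = (-4 + D)/(-4 - 140) = (-4 + D)/(-144) = (-4 + D)*(-1/144) = 1/36 - D/144)
S(f, o) = ¼ (S(f, o) = 1/4 = ¼)
697*S(3, z(5, 0)) = 697*(¼) = 697/4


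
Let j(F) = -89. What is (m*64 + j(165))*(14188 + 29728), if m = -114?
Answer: -324319660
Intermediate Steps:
(m*64 + j(165))*(14188 + 29728) = (-114*64 - 89)*(14188 + 29728) = (-7296 - 89)*43916 = -7385*43916 = -324319660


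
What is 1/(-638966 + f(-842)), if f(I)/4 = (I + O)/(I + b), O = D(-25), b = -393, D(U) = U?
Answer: -1235/789119542 ≈ -1.5650e-6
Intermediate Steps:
O = -25
f(I) = 4*(-25 + I)/(-393 + I) (f(I) = 4*((I - 25)/(I - 393)) = 4*((-25 + I)/(-393 + I)) = 4*(-25 + I)/(-393 + I))
1/(-638966 + f(-842)) = 1/(-638966 + 4*(-25 - 842)/(-393 - 842)) = 1/(-638966 + 4*(-867)/(-1235)) = 1/(-638966 + 4*(-1/1235)*(-867)) = 1/(-638966 + 3468/1235) = 1/(-789119542/1235) = -1235/789119542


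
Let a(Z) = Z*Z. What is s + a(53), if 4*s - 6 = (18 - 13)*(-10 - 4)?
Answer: 2793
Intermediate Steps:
s = -16 (s = 3/2 + ((18 - 13)*(-10 - 4))/4 = 3/2 + (5*(-14))/4 = 3/2 + (1/4)*(-70) = 3/2 - 35/2 = -16)
a(Z) = Z**2
s + a(53) = -16 + 53**2 = -16 + 2809 = 2793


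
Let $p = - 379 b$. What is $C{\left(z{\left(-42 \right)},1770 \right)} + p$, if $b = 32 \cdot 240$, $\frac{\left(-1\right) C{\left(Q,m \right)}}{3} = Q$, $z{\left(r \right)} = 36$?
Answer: $-2910828$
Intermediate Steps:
$C{\left(Q,m \right)} = - 3 Q$
$b = 7680$
$p = -2910720$ ($p = \left(-379\right) 7680 = -2910720$)
$C{\left(z{\left(-42 \right)},1770 \right)} + p = \left(-3\right) 36 - 2910720 = -108 - 2910720 = -2910828$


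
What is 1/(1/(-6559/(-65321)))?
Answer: 6559/65321 ≈ 0.10041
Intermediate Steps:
1/(1/(-6559/(-65321))) = 1/(1/(-6559*(-1/65321))) = 1/(1/(6559/65321)) = 1/(65321/6559) = 6559/65321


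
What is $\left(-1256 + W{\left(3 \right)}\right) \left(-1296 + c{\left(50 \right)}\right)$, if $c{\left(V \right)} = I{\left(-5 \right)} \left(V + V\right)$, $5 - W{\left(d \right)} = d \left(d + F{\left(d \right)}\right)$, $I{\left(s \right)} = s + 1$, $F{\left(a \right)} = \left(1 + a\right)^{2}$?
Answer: $2218368$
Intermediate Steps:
$I{\left(s \right)} = 1 + s$
$W{\left(d \right)} = 5 - d \left(d + \left(1 + d\right)^{2}\right)$
$c{\left(V \right)} = - 8 V$ ($c{\left(V \right)} = \left(1 - 5\right) \left(V + V\right) = - 4 \cdot 2 V = - 8 V$)
$\left(-1256 + W{\left(3 \right)}\right) \left(-1296 + c{\left(50 \right)}\right) = \left(-1256 - \left(4 + 3 \left(1 + 3\right)^{2}\right)\right) \left(-1296 - 400\right) = \left(-1256 - \left(4 + 48\right)\right) \left(-1296 - 400\right) = \left(-1256 - \left(4 + 48\right)\right) \left(-1696\right) = \left(-1256 - 52\right) \left(-1696\right) = \left(-1308\right) \left(-1696\right) = 2218368$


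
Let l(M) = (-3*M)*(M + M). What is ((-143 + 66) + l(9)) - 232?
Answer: -795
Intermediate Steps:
l(M) = -6*M² (l(M) = (-3*M)*(2*M) = -6*M²)
((-143 + 66) + l(9)) - 232 = ((-143 + 66) - 6*9²) - 232 = (-77 - 6*81) - 232 = (-77 - 486) - 232 = -563 - 232 = -795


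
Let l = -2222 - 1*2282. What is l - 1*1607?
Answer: -6111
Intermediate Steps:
l = -4504 (l = -2222 - 2282 = -4504)
l - 1*1607 = -4504 - 1*1607 = -4504 - 1607 = -6111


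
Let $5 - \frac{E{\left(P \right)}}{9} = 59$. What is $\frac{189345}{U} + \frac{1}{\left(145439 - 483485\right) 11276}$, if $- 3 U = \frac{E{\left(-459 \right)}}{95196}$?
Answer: $\frac{1272358953939940877}{11435420088} \approx 1.1126 \cdot 10^{8}$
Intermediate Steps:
$E{\left(P \right)} = -486$ ($E{\left(P \right)} = 45 - 531 = -486$)
$U = \frac{27}{15866}$ ($U = - \frac{\left(-486\right) \frac{1}{95196}}{3} = \left(- \frac{1}{3}\right) \left(- \frac{81}{15866}\right) = \frac{27}{15866} \approx 0.0017018$)
$\frac{189345}{U} + \frac{1}{\left(145439 - 483485\right) 11276} = \frac{189345}{\frac{27}{15866}} + \frac{1}{\left(145439 - 483485\right) 11276} = 189345 \cdot \frac{15866}{27} + \frac{1}{-338046} \cdot \frac{1}{11276} = \frac{1001382590}{9} - \frac{1}{3811806696} = \frac{1272358953939940877}{11435420088}$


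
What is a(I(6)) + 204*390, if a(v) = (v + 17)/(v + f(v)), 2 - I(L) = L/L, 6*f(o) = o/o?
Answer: 557028/7 ≈ 79575.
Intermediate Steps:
f(o) = ⅙ (f(o) = (o/o)/6 = (⅙)*1 = ⅙)
I(L) = 1 (I(L) = 2 - L/L = 2 - 1*1 = 2 - 1 = 1)
a(v) = (17 + v)/(⅙ + v) (a(v) = (v + 17)/(v + ⅙) = (17 + v)/(⅙ + v))
a(I(6)) + 204*390 = 6*(17 + 1)/(1 + 6*1) + 204*390 = 6*18/(1 + 6) + 79560 = 6*18/7 + 79560 = 6*(⅐)*18 + 79560 = 108/7 + 79560 = 557028/7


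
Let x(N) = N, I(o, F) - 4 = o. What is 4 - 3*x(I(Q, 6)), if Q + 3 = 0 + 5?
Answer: -14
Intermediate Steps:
Q = 2 (Q = -3 + (0 + 5) = -3 + 5 = 2)
I(o, F) = 4 + o
4 - 3*x(I(Q, 6)) = 4 - 3*(4 + 2) = 4 - 3*6 = 4 - 18 = -14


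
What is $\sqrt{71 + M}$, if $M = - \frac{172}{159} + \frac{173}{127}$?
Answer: $\frac{\sqrt{29065117638}}{20193} \approx 8.4428$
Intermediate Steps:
$M = \frac{5663}{20193}$ ($M = \left(-172\right) \frac{1}{159} + 173 \cdot \frac{1}{127} = - \frac{172}{159} + \frac{173}{127} = \frac{5663}{20193} \approx 0.28044$)
$\sqrt{71 + M} = \sqrt{71 + \frac{5663}{20193}} = \sqrt{\frac{1439366}{20193}} = \frac{\sqrt{29065117638}}{20193}$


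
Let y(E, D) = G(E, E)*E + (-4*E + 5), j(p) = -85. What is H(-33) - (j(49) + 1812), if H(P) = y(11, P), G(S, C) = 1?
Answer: -1755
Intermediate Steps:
y(E, D) = 5 - 3*E (y(E, D) = 1*E + (-4*E + 5) = E + (5 - 4*E) = 5 - 3*E)
H(P) = -28 (H(P) = 5 - 3*11 = 5 - 33 = -28)
H(-33) - (j(49) + 1812) = -28 - (-85 + 1812) = -28 - 1*1727 = -28 - 1727 = -1755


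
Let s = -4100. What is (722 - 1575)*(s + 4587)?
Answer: -415411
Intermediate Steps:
(722 - 1575)*(s + 4587) = (722 - 1575)*(-4100 + 4587) = -853*487 = -415411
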